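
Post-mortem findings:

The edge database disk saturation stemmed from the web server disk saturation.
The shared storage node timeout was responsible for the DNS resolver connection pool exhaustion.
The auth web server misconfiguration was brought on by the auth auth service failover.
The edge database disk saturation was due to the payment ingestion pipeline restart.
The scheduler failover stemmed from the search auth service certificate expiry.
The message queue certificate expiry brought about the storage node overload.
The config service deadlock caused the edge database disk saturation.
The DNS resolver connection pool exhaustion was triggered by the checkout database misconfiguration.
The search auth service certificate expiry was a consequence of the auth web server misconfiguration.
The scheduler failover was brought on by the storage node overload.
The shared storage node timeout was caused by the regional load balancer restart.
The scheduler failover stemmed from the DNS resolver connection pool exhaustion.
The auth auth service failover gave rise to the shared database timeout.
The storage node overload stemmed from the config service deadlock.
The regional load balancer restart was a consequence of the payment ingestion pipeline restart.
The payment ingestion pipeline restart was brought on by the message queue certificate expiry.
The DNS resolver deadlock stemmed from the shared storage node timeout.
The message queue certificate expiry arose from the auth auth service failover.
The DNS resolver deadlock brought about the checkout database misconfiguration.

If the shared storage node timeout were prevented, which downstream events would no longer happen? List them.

Downstream of the shared storage node timeout: the DNS resolver deadlock, the checkout database misconfiguration, the DNS resolver connection pool exhaustion, the scheduler failover.
Of those, still caused via another path: the scheduler failover.
The remainder have no surviving cause.

the DNS resolver connection pool exhaustion, the DNS resolver deadlock, the checkout database misconfiguration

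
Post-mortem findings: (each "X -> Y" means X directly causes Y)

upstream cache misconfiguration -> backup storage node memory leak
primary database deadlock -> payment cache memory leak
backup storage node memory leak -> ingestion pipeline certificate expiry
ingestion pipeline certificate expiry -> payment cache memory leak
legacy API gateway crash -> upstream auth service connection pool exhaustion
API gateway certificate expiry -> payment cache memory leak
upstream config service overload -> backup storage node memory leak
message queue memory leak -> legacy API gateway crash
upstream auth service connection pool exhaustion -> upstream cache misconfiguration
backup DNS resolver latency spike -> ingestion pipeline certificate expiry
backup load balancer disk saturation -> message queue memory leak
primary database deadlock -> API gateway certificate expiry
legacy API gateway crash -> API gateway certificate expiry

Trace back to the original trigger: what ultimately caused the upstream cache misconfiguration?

the backup load balancer disk saturation

Tracing upstream from the upstream cache misconfiguration: the upstream cache misconfiguration ← the upstream auth service connection pool exhaustion ← the legacy API gateway crash ← the message queue memory leak ← the backup load balancer disk saturation.
The backup load balancer disk saturation has no stated cause, so it is the root.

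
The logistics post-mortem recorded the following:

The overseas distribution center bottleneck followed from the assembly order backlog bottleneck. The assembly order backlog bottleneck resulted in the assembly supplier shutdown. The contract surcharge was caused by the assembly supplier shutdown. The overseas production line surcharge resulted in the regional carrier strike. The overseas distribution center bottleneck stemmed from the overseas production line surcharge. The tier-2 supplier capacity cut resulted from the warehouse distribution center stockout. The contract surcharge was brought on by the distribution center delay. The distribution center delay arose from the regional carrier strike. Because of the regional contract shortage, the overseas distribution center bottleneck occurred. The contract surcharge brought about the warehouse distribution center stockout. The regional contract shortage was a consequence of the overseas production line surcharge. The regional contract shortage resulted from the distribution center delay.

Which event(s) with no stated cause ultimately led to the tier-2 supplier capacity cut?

the assembly order backlog bottleneck, the overseas production line surcharge

Tracing upstream from the tier-2 supplier capacity cut: the tier-2 supplier capacity cut ← the warehouse distribution center stockout ← the contract surcharge ← the assembly supplier shutdown ← the assembly order backlog bottleneck.
A separate upstream branch: the tier-2 supplier capacity cut ← the warehouse distribution center stockout ← the contract surcharge ← the distribution center delay ← the regional carrier strike ← the overseas production line surcharge.
Each of those chain origins has no stated cause.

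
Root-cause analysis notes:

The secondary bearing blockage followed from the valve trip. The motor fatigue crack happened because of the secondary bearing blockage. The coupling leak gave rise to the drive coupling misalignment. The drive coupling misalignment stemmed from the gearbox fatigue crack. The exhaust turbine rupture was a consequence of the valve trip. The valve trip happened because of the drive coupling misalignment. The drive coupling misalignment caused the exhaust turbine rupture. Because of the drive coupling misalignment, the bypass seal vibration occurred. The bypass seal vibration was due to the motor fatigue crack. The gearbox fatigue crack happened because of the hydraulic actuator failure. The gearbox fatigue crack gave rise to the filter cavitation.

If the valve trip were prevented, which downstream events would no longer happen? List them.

the motor fatigue crack, the secondary bearing blockage

Downstream of the valve trip: the secondary bearing blockage, the motor fatigue crack, the exhaust turbine rupture, the bypass seal vibration.
Of those, still caused via another path: the exhaust turbine rupture, the bypass seal vibration.
The remainder have no surviving cause.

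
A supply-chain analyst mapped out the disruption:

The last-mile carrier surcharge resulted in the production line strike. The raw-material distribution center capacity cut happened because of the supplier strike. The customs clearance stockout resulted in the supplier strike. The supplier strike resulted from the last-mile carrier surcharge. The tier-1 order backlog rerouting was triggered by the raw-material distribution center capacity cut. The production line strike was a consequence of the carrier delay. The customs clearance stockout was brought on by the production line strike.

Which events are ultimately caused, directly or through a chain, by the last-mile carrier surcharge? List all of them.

Direct effects: the production line strike, the supplier strike.
2 steps out: the customs clearance stockout, the raw-material distribution center capacity cut.
3 steps out: the tier-1 order backlog rerouting.
Not reachable from it: the carrier delay.

the customs clearance stockout, the production line strike, the raw-material distribution center capacity cut, the supplier strike, the tier-1 order backlog rerouting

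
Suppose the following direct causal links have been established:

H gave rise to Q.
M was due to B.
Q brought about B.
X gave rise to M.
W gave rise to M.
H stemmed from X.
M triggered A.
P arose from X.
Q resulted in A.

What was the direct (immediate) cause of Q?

H

Upstream contributors include X, but only H feeds directly into Q.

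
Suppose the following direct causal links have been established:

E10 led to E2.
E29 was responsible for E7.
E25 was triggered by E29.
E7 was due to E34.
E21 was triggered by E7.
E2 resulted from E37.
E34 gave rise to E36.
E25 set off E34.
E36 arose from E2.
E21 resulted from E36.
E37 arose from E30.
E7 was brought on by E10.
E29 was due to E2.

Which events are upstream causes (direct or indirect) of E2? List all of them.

Immediate causes of E2: E37, E10.
Further upstream: E30.

E10, E30, E37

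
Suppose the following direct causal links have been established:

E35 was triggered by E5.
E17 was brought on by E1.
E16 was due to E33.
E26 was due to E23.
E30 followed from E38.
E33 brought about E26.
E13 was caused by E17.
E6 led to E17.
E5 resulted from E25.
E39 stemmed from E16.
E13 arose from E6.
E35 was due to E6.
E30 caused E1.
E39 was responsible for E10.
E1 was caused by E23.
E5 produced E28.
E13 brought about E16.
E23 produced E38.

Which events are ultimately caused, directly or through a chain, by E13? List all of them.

Direct effects: E16.
2 steps out: E39.
3 steps out: E10.
Not reachable from it: E23, E38, E25, E6, E30, E5, E28, E33, E26, E1, E17, E35.

E10, E16, E39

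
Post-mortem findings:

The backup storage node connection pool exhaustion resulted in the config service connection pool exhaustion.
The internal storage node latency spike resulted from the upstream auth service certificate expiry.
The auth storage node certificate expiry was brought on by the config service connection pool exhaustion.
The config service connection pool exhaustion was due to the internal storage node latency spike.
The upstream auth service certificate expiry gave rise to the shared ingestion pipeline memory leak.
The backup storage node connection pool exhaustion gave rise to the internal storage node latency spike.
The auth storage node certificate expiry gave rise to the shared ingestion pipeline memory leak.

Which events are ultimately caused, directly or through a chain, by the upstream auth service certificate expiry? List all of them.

the auth storage node certificate expiry, the config service connection pool exhaustion, the internal storage node latency spike, the shared ingestion pipeline memory leak

Direct effects: the internal storage node latency spike, the shared ingestion pipeline memory leak.
2 steps out: the config service connection pool exhaustion.
3 steps out: the auth storage node certificate expiry.
Not reachable from it: the backup storage node connection pool exhaustion.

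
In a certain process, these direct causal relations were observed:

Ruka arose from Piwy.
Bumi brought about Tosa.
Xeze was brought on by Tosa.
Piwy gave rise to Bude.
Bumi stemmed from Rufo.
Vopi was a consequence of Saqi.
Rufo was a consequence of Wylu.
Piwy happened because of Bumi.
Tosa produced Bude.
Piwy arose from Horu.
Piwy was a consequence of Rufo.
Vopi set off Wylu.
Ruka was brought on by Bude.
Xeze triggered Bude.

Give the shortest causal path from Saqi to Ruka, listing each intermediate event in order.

Saqi → Vopi
Vopi → Wylu
Wylu → Rufo
Rufo → Piwy
Piwy → Ruka
Length: 5 steps.

Saqi → Vopi → Wylu → Rufo → Piwy → Ruka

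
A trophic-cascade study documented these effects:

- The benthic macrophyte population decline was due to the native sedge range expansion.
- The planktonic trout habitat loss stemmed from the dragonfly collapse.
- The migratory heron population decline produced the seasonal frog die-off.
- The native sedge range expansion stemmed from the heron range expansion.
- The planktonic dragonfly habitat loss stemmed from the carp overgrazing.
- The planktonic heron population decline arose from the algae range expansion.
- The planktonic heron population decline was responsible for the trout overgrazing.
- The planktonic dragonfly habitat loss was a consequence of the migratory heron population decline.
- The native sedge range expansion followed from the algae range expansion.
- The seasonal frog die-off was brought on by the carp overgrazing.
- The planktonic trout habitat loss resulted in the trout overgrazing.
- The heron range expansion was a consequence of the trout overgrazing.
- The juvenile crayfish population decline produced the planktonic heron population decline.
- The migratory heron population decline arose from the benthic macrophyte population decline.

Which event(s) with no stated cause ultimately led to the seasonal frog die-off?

the algae range expansion, the carp overgrazing, the dragonfly collapse, the juvenile crayfish population decline

Tracing upstream from the seasonal frog die-off: the seasonal frog die-off ← the migratory heron population decline ← the benthic macrophyte population decline ← the native sedge range expansion ← the algae range expansion.
A separate upstream branch: the seasonal frog die-off ← the migratory heron population decline ← the benthic macrophyte population decline ← the native sedge range expansion ← the heron range expansion ← the trout overgrazing ← the planktonic heron population decline ← the juvenile crayfish population decline.
A separate upstream branch: the seasonal frog die-off ← the migratory heron population decline ← the benthic macrophyte population decline ← the native sedge range expansion ← the heron range expansion ← the trout overgrazing ← the planktonic trout habitat loss ← the dragonfly collapse.
A separate upstream branch: the seasonal frog die-off ← the carp overgrazing.
Each of those chain origins has no stated cause.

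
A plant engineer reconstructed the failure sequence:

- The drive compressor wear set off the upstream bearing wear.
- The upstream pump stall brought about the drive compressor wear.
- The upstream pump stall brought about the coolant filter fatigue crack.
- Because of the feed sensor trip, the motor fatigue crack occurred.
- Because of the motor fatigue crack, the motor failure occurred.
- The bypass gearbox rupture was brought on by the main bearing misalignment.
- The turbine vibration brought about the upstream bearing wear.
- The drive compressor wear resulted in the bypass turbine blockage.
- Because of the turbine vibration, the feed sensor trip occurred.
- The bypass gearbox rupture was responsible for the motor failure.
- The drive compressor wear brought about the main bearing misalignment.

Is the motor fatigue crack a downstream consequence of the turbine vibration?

Yes

There is a causal chain: the turbine vibration → the feed sensor trip → the motor fatigue crack.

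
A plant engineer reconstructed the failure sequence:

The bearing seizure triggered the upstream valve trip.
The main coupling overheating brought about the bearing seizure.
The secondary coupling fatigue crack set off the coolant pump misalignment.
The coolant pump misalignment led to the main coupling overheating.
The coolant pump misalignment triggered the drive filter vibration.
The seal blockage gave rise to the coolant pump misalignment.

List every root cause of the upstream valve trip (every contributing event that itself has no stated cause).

Tracing upstream from the upstream valve trip: the upstream valve trip ← the bearing seizure ← the main coupling overheating ← the coolant pump misalignment ← the seal blockage.
A separate upstream branch: the upstream valve trip ← the bearing seizure ← the main coupling overheating ← the coolant pump misalignment ← the secondary coupling fatigue crack.
Each of those chain origins has no stated cause.

the seal blockage, the secondary coupling fatigue crack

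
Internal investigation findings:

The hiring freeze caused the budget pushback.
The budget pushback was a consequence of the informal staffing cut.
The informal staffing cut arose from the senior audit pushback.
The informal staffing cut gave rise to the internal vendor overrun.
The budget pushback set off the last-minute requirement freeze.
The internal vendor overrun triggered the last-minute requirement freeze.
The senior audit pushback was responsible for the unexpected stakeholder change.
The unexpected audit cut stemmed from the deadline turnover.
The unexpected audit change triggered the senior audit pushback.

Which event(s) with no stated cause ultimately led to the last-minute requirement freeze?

the hiring freeze, the unexpected audit change

Tracing upstream from the last-minute requirement freeze: the last-minute requirement freeze ← the internal vendor overrun ← the informal staffing cut ← the senior audit pushback ← the unexpected audit change.
A separate upstream branch: the last-minute requirement freeze ← the budget pushback ← the hiring freeze.
Each of those chain origins has no stated cause.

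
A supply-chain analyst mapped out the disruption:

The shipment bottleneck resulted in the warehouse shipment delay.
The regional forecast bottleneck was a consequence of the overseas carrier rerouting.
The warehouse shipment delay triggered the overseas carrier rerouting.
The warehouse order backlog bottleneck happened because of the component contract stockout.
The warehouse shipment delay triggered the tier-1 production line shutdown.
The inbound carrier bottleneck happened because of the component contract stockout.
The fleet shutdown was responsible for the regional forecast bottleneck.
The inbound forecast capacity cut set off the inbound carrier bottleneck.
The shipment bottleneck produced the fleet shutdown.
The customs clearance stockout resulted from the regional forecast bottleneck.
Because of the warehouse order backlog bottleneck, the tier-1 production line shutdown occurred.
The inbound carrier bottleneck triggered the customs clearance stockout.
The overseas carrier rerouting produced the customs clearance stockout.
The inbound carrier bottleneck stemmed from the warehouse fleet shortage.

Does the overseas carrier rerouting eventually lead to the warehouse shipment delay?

No

The overseas carrier rerouting leads to the regional forecast bottleneck, the customs clearance stockout; the warehouse shipment delay is not among them.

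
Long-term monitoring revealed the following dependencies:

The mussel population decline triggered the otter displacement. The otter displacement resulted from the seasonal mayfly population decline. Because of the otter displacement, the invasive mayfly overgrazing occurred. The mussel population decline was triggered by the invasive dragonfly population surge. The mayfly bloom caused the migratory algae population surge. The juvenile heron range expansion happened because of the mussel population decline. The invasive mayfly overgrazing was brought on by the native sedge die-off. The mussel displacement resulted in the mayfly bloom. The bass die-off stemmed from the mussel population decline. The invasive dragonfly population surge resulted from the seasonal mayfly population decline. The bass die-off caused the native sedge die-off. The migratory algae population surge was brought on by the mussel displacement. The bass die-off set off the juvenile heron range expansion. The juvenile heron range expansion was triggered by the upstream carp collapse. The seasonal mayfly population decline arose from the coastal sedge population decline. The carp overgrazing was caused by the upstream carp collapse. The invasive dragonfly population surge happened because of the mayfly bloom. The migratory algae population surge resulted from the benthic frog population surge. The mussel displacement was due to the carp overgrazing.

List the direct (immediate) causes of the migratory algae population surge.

Upstream contributors include the upstream carp collapse, the carp overgrazing, but only the benthic frog population surge, the mayfly bloom, the mussel displacement feed directly into the migratory algae population surge.

the benthic frog population surge, the mayfly bloom, the mussel displacement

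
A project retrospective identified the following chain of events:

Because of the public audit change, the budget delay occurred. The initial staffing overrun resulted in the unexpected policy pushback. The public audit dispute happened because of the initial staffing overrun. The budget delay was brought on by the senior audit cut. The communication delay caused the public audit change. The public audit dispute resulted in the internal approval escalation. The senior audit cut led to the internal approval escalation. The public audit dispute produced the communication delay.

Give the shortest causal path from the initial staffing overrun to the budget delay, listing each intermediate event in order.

the initial staffing overrun → the public audit dispute → the communication delay → the public audit change → the budget delay

the initial staffing overrun → the public audit dispute
the public audit dispute → the communication delay
the communication delay → the public audit change
the public audit change → the budget delay
Length: 4 steps.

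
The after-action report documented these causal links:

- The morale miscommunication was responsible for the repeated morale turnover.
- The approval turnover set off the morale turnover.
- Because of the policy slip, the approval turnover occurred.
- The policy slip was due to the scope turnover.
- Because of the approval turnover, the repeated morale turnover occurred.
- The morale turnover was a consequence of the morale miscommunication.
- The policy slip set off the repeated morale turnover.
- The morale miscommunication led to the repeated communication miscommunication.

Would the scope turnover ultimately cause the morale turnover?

There is a causal chain: the scope turnover → the policy slip → the approval turnover → the morale turnover.

Yes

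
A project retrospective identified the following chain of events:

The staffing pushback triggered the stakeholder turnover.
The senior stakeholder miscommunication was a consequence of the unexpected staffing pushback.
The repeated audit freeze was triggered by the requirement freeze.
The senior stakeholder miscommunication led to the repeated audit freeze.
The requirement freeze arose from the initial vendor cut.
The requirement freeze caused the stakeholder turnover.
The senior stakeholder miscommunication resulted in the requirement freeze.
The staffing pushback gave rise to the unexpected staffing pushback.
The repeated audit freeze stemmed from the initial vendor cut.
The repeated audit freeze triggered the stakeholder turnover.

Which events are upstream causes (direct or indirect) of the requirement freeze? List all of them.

Immediate causes of the requirement freeze: the initial vendor cut, the senior stakeholder miscommunication.
Further upstream: the staffing pushback, the unexpected staffing pushback.

the initial vendor cut, the senior stakeholder miscommunication, the staffing pushback, the unexpected staffing pushback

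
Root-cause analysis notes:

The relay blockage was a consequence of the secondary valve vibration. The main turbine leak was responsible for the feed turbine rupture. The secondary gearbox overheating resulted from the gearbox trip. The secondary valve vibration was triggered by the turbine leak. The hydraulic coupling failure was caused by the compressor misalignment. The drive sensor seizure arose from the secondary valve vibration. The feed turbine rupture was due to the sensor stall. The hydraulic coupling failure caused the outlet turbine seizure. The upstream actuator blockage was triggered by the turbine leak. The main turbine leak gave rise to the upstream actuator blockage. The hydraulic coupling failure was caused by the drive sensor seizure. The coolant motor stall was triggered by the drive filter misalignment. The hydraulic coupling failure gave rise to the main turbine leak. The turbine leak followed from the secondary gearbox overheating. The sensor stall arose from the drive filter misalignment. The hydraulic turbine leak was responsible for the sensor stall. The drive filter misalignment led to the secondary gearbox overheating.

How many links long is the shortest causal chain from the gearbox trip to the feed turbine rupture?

7

Shortest chain: the gearbox trip → the secondary gearbox overheating → the turbine leak → the secondary valve vibration → the drive sensor seizure → the hydraulic coupling failure → the main turbine leak → the feed turbine rupture.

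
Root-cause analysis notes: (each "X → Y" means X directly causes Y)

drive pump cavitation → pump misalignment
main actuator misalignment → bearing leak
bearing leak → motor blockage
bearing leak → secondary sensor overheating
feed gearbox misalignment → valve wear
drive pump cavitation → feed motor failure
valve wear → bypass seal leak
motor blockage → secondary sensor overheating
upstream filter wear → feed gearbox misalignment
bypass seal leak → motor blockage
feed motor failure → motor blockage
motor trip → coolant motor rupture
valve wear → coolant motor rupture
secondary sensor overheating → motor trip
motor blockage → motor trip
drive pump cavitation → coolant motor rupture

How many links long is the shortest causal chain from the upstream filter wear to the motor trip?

Shortest chain: the upstream filter wear → the feed gearbox misalignment → the valve wear → the bypass seal leak → the motor blockage → the motor trip.

5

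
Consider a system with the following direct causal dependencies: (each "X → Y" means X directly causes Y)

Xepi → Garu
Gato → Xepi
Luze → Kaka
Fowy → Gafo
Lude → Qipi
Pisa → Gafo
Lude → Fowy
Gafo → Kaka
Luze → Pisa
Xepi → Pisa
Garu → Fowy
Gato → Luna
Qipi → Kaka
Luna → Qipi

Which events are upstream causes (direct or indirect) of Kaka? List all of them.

Fowy, Gafo, Garu, Gato, Lude, Luna, Luze, Pisa, Qipi, Xepi

Immediate causes of Kaka: Luze, Qipi, Gafo.
Further upstream: Gato, Xepi, Garu, Luna, Lude, Fowy, Pisa.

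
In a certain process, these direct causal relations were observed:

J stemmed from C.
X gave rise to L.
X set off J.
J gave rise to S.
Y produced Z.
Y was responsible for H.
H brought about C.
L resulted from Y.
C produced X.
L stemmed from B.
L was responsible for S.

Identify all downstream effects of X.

Direct effects: J, L.
2 steps out: S.
Not reachable from it: Y, Z, H, C, B.

J, L, S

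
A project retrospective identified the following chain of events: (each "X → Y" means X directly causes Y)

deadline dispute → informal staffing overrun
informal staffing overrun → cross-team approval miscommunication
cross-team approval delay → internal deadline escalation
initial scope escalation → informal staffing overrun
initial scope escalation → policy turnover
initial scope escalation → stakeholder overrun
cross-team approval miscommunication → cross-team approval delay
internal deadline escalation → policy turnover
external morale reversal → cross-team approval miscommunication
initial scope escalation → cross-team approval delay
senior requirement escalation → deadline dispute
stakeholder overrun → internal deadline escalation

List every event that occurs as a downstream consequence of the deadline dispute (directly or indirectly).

Direct effects: the informal staffing overrun.
2 steps out: the cross-team approval miscommunication.
3 steps out: the cross-team approval delay.
4 steps out: the internal deadline escalation.
5 steps out: the policy turnover.
Not reachable from it: the external morale reversal, the senior requirement escalation, the initial scope escalation, the stakeholder overrun.

the cross-team approval delay, the cross-team approval miscommunication, the informal staffing overrun, the internal deadline escalation, the policy turnover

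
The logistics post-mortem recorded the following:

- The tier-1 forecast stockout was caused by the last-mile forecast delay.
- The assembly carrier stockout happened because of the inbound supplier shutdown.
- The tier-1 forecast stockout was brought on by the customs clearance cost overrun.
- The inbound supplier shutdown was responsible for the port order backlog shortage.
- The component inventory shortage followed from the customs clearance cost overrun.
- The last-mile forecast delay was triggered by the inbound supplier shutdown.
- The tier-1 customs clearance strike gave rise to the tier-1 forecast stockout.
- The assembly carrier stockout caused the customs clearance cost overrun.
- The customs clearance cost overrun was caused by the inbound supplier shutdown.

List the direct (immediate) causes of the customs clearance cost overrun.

the assembly carrier stockout, the inbound supplier shutdown

the assembly carrier stockout, the inbound supplier shutdown → the customs clearance cost overrun with nothing further upstream stated.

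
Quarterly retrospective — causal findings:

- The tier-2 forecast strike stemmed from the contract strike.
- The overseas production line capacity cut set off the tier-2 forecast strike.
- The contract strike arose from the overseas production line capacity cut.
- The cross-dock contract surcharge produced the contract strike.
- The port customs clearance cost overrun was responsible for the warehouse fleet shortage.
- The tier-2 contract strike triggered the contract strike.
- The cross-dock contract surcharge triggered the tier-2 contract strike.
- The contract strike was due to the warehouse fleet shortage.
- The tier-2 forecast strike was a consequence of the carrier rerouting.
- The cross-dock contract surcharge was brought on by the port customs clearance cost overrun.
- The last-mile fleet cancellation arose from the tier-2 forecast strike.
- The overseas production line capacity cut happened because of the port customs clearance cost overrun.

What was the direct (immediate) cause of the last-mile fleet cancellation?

the tier-2 forecast strike

Upstream contributors include the port customs clearance cost overrun, the warehouse fleet shortage, the cross-dock contract surcharge, the tier-2 contract strike, the overseas production line capacity cut, the contract strike, the carrier rerouting, but only the tier-2 forecast strike feeds directly into the last-mile fleet cancellation.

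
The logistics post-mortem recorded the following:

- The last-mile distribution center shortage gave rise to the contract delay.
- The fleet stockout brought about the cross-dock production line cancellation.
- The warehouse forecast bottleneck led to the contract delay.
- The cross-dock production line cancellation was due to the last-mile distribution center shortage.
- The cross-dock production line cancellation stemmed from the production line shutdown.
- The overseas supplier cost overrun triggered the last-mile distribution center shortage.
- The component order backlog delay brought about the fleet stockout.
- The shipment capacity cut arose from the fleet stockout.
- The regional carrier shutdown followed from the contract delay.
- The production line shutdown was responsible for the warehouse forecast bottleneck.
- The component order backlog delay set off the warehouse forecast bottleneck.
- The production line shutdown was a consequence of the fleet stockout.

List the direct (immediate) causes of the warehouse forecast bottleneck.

the component order backlog delay, the production line shutdown

Upstream contributors include the fleet stockout, but only the component order backlog delay, the production line shutdown feed directly into the warehouse forecast bottleneck.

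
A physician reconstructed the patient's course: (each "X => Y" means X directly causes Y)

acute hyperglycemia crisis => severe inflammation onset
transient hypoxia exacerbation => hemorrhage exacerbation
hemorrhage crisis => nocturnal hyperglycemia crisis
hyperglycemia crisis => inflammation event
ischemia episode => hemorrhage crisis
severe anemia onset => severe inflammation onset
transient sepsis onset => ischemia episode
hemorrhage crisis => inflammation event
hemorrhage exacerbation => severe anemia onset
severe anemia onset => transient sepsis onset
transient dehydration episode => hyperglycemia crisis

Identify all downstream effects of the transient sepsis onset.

Direct effects: the ischemia episode.
2 steps out: the hemorrhage crisis.
3 steps out: the inflammation event, the nocturnal hyperglycemia crisis.
Not reachable from it: the transient hypoxia exacerbation, the hemorrhage exacerbation, the severe anemia onset, the acute hyperglycemia crisis, the severe inflammation onset, the transient dehydration episode, the hyperglycemia crisis.

the hemorrhage crisis, the inflammation event, the ischemia episode, the nocturnal hyperglycemia crisis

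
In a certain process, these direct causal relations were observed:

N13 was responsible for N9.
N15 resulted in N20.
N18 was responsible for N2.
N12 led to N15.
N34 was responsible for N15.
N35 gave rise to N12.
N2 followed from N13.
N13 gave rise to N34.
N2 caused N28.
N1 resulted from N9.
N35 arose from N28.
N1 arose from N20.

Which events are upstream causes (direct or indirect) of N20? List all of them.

N12, N13, N15, N18, N2, N28, N34, N35

Immediate cause of N20: N15.
Further upstream: N13, N18, N2, N28, N35, N12, N34.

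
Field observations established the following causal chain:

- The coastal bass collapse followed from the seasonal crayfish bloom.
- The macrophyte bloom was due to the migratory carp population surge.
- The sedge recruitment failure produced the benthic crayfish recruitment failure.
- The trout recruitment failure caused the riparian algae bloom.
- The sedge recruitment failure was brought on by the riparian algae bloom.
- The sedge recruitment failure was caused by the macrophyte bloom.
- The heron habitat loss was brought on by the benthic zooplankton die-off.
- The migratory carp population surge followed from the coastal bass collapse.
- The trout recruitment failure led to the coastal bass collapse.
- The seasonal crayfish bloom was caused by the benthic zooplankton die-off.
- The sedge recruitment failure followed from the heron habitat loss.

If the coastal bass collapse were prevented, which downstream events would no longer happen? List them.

Downstream of the coastal bass collapse: the migratory carp population surge, the macrophyte bloom, the sedge recruitment failure, the benthic crayfish recruitment failure.
Of those, still caused via another path: the sedge recruitment failure, the benthic crayfish recruitment failure.
The remainder have no surviving cause.

the macrophyte bloom, the migratory carp population surge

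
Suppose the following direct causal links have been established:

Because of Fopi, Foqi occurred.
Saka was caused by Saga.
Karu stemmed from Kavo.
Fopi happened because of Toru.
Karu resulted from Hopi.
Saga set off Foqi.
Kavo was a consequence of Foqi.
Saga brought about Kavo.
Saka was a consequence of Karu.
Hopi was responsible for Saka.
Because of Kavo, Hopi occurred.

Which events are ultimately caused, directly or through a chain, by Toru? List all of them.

Fopi, Foqi, Hopi, Karu, Kavo, Saka

Direct effects: Fopi.
2 steps out: Foqi.
3 steps out: Kavo.
4 steps out: Hopi, Karu.
5 steps out: Saka.
Not reachable from it: Saga.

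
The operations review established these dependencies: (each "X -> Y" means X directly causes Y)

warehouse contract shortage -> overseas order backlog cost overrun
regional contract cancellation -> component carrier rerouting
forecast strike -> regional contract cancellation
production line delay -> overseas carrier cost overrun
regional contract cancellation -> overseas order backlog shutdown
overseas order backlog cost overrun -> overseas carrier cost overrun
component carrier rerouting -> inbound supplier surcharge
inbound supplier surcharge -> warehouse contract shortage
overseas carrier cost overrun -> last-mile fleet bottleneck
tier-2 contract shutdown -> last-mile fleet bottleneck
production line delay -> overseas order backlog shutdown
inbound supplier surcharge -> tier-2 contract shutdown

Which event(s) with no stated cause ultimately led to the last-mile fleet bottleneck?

the forecast strike, the production line delay

Tracing upstream from the last-mile fleet bottleneck: the last-mile fleet bottleneck ← the tier-2 contract shutdown ← the inbound supplier surcharge ← the component carrier rerouting ← the regional contract cancellation ← the forecast strike.
A separate upstream branch: the last-mile fleet bottleneck ← the overseas carrier cost overrun ← the production line delay.
Each of those chain origins has no stated cause.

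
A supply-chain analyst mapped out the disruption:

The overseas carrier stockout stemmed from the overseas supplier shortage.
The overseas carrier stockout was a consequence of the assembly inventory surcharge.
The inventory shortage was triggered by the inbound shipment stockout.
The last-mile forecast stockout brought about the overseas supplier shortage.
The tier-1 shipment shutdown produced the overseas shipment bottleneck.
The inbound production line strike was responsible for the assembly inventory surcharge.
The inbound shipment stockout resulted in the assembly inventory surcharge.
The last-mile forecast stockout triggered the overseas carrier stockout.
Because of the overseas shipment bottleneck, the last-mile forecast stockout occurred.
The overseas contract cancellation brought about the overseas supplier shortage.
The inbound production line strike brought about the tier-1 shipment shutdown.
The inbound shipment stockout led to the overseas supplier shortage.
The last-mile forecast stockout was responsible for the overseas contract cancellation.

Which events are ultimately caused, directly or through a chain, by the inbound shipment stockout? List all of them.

Direct effects: the inventory shortage, the assembly inventory surcharge, the overseas supplier shortage.
2 steps out: the overseas carrier stockout.
Not reachable from it: the inbound production line strike, the tier-1 shipment shutdown, the overseas shipment bottleneck, the last-mile forecast stockout, the overseas contract cancellation.

the assembly inventory surcharge, the inventory shortage, the overseas carrier stockout, the overseas supplier shortage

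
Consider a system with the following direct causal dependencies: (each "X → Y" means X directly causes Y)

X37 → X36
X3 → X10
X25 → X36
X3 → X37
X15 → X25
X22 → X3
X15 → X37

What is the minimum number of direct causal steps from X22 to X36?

Shortest chain: X22 → X3 → X37 → X36.

3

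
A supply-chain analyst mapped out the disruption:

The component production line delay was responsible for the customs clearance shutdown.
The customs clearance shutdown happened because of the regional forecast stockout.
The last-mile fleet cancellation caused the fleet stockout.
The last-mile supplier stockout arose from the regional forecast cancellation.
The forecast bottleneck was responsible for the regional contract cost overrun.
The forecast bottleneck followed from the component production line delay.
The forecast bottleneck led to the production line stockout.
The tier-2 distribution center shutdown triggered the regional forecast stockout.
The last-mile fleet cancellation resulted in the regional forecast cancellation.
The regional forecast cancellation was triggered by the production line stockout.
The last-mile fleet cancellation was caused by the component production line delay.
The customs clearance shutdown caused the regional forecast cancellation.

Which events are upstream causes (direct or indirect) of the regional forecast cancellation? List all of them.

Immediate causes of the regional forecast cancellation: the last-mile fleet cancellation, the customs clearance shutdown, the production line stockout.
Further upstream: the component production line delay, the tier-2 distribution center shutdown, the forecast bottleneck, the regional forecast stockout.

the component production line delay, the customs clearance shutdown, the forecast bottleneck, the last-mile fleet cancellation, the production line stockout, the regional forecast stockout, the tier-2 distribution center shutdown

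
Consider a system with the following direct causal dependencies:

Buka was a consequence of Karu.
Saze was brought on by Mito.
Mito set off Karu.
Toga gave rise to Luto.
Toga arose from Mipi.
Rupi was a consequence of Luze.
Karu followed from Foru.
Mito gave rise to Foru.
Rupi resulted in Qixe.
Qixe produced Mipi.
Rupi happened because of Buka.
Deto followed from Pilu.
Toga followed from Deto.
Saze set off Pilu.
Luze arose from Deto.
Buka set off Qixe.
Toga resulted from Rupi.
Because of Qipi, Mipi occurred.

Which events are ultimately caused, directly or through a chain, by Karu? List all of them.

Direct effects: Buka.
2 steps out: Rupi, Qixe.
3 steps out: Mipi, Toga.
4 steps out: Luto.
Not reachable from it: Mito, Saze, Pilu, Foru, Deto, Luze, Qipi.

Buka, Luto, Mipi, Qixe, Rupi, Toga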